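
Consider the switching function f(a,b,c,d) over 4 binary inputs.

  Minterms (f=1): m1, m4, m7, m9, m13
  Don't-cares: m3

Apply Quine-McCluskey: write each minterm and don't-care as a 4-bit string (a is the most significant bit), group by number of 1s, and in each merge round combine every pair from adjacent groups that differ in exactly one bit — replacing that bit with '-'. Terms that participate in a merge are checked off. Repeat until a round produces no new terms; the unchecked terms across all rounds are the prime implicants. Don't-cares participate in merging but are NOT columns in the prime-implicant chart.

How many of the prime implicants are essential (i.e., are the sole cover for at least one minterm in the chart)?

[col 0] 0001*, 0011*, 0100, 0111*, 1001*, 1101*
[col 1] -001, 0-11, 00-1, 1-01
Prime implicants: -001, 0-11, 00-1, 0100, 1-01
PI chart (minterm → PIs covering it):
  1 | -001,00-1
  4 | 0100  (sole → essential)
  7 | 0-11  (sole → essential)
  9 | -001,1-01
  13 | 1-01  (sole → essential)
Essential prime implicants: 0-11, 0100, 1-01

3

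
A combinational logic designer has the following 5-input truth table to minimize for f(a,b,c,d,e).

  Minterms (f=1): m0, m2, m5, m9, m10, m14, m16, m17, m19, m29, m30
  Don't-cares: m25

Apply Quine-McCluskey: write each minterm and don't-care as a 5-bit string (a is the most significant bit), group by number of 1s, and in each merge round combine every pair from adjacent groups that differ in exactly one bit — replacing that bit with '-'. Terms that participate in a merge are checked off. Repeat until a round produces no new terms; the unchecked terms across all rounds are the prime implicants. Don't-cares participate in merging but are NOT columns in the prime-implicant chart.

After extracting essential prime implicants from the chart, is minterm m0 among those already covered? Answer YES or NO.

Round 0: 00000✓ 00010✓ 00101 01001✓ 01010✓ 01110✓ 10000✓ 10001✓ 10011✓ 11001✓ 11101✓ 11110✓
Round 1: -0000 -1001 -1110 0-010 000-0 01-10 1-001 100-1 1000- 11-01
PIs = {-0000, -1001, -1110, 0-010, 000-0, 00101, 01-10, 1-001, 100-1, 1000-, 11-01}
Coverage chart:
  m0: -0000,000-0
  m2: 0-010,000-0
  m5: 00101 ←essential
  m9: -1001 ←essential
  m10: 0-010,01-10
  m14: -1110,01-10
  m16: -0000,1000-
  m17: 1-001,100-1,1000-
  m19: 100-1 ←essential
  m29: 11-01 ←essential
  m30: -1110 ←essential
Essential: -1001, -1110, 00101, 100-1, 11-01

NO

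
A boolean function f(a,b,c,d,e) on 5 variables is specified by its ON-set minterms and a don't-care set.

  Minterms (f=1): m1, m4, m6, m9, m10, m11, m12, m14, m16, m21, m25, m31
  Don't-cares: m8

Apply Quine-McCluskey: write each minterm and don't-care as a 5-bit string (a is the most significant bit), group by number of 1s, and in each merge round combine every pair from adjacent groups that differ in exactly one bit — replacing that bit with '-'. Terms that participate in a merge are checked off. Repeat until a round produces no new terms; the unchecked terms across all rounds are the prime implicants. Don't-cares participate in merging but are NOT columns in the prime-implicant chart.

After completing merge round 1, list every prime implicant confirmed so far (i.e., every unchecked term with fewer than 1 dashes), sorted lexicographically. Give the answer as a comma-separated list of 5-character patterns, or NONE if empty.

10000, 10101, 11111

[col 0] 00001*, 00100*, 00110*, 01000*, 01001*, 01010*, 01011*, 01100*, 01110*, 10000, 10101, 11001*, 11111
[col 1] -1001, 0-001, 0-100*, 0-110*, 001-0*, 01-00*, 01-10*, 010-0*, 010-1*, 0100-*, 0101-*, 011-0*
[col 2] 0-1-0, 01--0, 010--
Prime implicants: -1001, 0-001, 0-1-0, 01--0, 010--, 10000, 10101, 11111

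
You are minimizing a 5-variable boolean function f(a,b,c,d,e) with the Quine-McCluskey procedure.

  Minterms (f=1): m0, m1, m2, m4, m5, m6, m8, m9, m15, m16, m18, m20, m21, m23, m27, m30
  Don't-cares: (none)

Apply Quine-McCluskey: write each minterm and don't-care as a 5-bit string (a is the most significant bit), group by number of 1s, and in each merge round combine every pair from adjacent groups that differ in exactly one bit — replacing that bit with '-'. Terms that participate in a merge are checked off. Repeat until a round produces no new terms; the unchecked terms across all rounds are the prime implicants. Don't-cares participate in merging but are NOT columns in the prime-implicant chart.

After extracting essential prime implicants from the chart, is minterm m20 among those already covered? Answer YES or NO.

NO

Round 0: 00000✓ 00001✓ 00010✓ 00100✓ 00101✓ 00110✓ 01000✓ 01001✓ 01111 10000✓ 10010✓ 10100✓ 10101✓ 10111✓ 11011 11110
Round 1: -0000✓ -0010✓ -0100✓ -0101✓ 0-000✓ 0-001✓ 00-00✓ 00-01✓ 00-10✓ 000-0✓ 0000-✓ 001-0✓ 0010-✓ 0100-✓ 10-00✓ 100-0✓ 101-1 1010-✓
Round 2: -0-00 -00-0 -010- 0-00- 00--0 00-0-
PIs = {-0-00, -00-0, -010-, 0-00-, 00--0, 00-0-, 01111, 101-1, 11011, 11110}
Coverage chart:
  m0: -0-00,-00-0,0-00-,00--0,00-0-
  m1: 0-00-,00-0-
  m2: -00-0,00--0
  m4: -0-00,-010-,00--0,00-0-
  m5: -010-,00-0-
  m6: 00--0 ←essential
  m8: 0-00- ←essential
  m9: 0-00- ←essential
  m15: 01111 ←essential
  m16: -0-00,-00-0
  m18: -00-0 ←essential
  m20: -0-00,-010-
  m21: -010-,101-1
  m23: 101-1 ←essential
  m27: 11011 ←essential
  m30: 11110 ←essential
Essential: -00-0, 0-00-, 00--0, 01111, 101-1, 11011, 11110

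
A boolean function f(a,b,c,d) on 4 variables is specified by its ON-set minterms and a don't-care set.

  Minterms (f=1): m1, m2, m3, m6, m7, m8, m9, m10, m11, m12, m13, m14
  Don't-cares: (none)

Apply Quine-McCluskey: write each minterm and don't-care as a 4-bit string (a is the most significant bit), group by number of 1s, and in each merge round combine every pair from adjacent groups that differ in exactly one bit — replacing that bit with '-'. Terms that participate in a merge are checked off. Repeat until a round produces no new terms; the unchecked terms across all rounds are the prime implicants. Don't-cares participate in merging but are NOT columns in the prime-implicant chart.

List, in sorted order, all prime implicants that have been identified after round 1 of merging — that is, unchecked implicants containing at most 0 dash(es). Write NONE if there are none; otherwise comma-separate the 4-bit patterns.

Round 0: 0001✓ 0010✓ 0011✓ 0110✓ 0111✓ 1000✓ 1001✓ 1010✓ 1011✓ 1100✓ 1101✓ 1110✓
Round 1: -001✓ -010✓ -011✓ -110✓ 0-10✓ 0-11✓ 00-1✓ 001-✓ 011-✓ 1-00✓ 1-01✓ 1-10✓ 10-0✓ 10-1✓ 100-✓ 101-✓ 11-0✓ 110-✓
Round 2: --10 -0-1 -01- 0-1- 1--0 1-0- 10--
PIs = {--10, -0-1, -01-, 0-1-, 1--0, 1-0-, 10--}

NONE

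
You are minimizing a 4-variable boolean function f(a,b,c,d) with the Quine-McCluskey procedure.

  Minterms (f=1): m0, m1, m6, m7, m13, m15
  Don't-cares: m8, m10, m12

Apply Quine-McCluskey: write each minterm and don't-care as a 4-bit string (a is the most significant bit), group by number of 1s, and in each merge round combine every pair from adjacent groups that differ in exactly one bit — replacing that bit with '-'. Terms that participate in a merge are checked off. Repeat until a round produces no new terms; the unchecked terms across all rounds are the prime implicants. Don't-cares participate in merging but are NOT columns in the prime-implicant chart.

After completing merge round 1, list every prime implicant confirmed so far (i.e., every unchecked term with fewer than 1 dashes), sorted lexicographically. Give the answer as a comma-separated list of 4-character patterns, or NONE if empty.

NONE

size-2^0 implicants → 0000(✓)  0001(✓)  0110(✓)  0111(✓)  1000(✓)  1010(✓)  1100(✓)  1101(✓)  1111(✓)
size-2^1 implicants → -000  -111  000-  011-  1-00  10-0  11-1  110-
Unchecked terms (primes): -000, -111, 000-, 011-, 1-00, 10-0, 11-1, 110-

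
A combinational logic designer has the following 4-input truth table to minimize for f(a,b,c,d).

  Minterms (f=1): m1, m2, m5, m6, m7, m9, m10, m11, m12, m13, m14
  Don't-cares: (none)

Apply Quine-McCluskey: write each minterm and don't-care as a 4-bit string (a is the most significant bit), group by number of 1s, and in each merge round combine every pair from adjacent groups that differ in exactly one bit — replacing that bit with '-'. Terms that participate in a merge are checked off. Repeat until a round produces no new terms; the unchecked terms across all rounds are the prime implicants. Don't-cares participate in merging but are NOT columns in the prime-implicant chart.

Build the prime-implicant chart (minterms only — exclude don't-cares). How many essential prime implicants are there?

2

Round 0: 0001✓ 0010✓ 0101✓ 0110✓ 0111✓ 1001✓ 1010✓ 1011✓ 1100✓ 1101✓ 1110✓
Round 1: -001✓ -010✓ -101✓ -110✓ 0-01✓ 0-10✓ 01-1 011- 1-01✓ 1-10✓ 10-1 101- 11-0 110-
Round 2: --01 --10
PIs = {--01, --10, 01-1, 011-, 10-1, 101-, 11-0, 110-}
Coverage chart:
  m1: --01 ←essential
  m2: --10 ←essential
  m5: --01,01-1
  m6: --10,011-
  m7: 01-1,011-
  m9: --01,10-1
  m10: --10,101-
  m11: 10-1,101-
  m12: 11-0,110-
  m13: --01,110-
  m14: --10,11-0
Essential: --01, --10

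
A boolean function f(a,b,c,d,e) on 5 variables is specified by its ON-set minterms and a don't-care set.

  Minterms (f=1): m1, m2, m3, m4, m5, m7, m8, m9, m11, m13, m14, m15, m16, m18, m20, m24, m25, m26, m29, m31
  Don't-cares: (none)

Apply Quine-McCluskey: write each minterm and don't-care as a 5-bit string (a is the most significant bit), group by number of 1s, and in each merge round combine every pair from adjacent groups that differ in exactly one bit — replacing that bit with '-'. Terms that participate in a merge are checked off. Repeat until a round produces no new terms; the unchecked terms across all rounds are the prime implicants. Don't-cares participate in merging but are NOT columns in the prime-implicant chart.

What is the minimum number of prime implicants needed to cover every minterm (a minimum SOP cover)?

7

[col 0] 00001*, 00010*, 00011*, 00100*, 00101*, 00111*, 01000*, 01001*, 01011*, 01101*, 01110*, 01111*, 10000*, 10010*, 10100*, 11000*, 11001*, 11010*, 11101*, 11111*
[col 1] -0010, -0100, -1000*, -1001*, -1101*, -1111*, 0-001*, 0-011*, 0-101*, 0-111*, 00-01*, 00-11*, 000-1*, 0001-, 001-1*, 0010-, 01-01*, 01-11*, 010-1*, 0100-*, 011-1*, 0111-, 1-000*, 1-010*, 10-00, 100-0*, 11-01*, 110-0*, 1100-*, 111-1*
[col 2] -1-01, -100-, -11-1, 0--01*, 0--11*, 0-0-1*, 0-1-1*, 00--1*, 01--1*, 1-0-0
[col 3] 0---1
Prime implicants: -0010, -0100, -1-01, -100-, -11-1, 0---1, 0001-, 0010-, 0111-, 1-0-0, 10-00
PI chart (minterm → PIs covering it):
  1 | 0---1  (sole → essential)
  2 | -0010,0001-
  3 | 0---1,0001-
  4 | -0100,0010-
  5 | 0---1,0010-
  7 | 0---1  (sole → essential)
  8 | -100-  (sole → essential)
  9 | -1-01,-100-,0---1
  11 | 0---1  (sole → essential)
  13 | -1-01,-11-1,0---1
  14 | 0111-  (sole → essential)
  15 | -11-1,0---1,0111-
  16 | 1-0-0,10-00
  18 | -0010,1-0-0
  20 | -0100,10-00
  24 | -100-,1-0-0
  25 | -1-01,-100-
  26 | 1-0-0  (sole → essential)
  29 | -1-01,-11-1
  31 | -11-1  (sole → essential)
Essential prime implicants: -100-, -11-1, 0---1, 0111-, 1-0-0
Petrick residual → -0010, -0100
Minimum SOP uses 7 PIs: b'c'de' + b'cd'e' + bc'd' + bce + a'e + a'bcd + ac'e'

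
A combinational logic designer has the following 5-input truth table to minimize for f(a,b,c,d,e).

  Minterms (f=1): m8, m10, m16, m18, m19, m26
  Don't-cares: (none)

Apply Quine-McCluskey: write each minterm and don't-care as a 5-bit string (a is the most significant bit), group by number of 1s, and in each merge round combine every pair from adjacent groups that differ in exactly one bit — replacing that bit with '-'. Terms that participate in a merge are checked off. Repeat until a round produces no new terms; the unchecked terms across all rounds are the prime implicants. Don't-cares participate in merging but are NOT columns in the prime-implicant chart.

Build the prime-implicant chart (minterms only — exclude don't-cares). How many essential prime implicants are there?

Round 0: 01000✓ 01010✓ 10000✓ 10010✓ 10011✓ 11010✓
Round 1: -1010 010-0 1-010 100-0 1001-
PIs = {-1010, 010-0, 1-010, 100-0, 1001-}
Coverage chart:
  m8: 010-0 ←essential
  m10: -1010,010-0
  m16: 100-0 ←essential
  m18: 1-010,100-0,1001-
  m19: 1001- ←essential
  m26: -1010,1-010
Essential: 010-0, 100-0, 1001-

3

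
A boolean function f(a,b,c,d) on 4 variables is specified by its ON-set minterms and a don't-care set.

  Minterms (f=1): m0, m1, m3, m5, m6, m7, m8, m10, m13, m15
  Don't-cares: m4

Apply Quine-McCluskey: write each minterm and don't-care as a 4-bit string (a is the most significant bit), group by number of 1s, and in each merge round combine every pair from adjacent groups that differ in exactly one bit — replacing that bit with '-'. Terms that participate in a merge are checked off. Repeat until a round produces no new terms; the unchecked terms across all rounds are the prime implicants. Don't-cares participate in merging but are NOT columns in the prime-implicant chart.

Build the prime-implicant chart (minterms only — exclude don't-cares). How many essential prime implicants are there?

size-2^0 implicants → 0000(✓)  0001(✓)  0011(✓)  0100(✓)  0101(✓)  0110(✓)  0111(✓)  1000(✓)  1010(✓)  1101(✓)  1111(✓)
size-2^1 implicants → -000  -101(✓)  -111(✓)  0-00(✓)  0-01(✓)  0-11(✓)  00-1(✓)  000-(✓)  01-0(✓)  01-1(✓)  010-(✓)  011-(✓)  10-0  11-1(✓)
size-2^2 implicants → -1-1  0--1  0-0-  01--
Unchecked terms (primes): -000, -1-1, 0--1, 0-0-, 01--, 10-0
Minterm coverage:
  m0 ⊆ -000,0-0-
  m1 ⊆ 0--1,0-0-
  m3 ⊆ 0--1 [E]
  m5 ⊆ -1-1,0--1,0-0-,01--
  m6 ⊆ 01-- [E]
  m7 ⊆ -1-1,0--1,01--
  m8 ⊆ -000,10-0
  m10 ⊆ 10-0 [E]
  m13 ⊆ -1-1 [E]
  m15 ⊆ -1-1 [E]
E = {-1-1, 0--1, 01--, 10-0}

4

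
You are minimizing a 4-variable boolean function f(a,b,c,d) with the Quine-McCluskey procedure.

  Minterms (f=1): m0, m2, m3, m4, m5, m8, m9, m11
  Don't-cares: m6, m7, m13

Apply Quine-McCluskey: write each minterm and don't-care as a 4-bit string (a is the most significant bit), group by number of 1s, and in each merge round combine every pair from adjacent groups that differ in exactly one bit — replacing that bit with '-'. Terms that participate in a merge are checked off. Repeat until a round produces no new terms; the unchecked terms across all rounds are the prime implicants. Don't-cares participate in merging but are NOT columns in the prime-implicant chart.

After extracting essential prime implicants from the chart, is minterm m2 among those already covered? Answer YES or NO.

[col 0] 0000*, 0010*, 0011*, 0100*, 0101*, 0110*, 0111*, 1000*, 1001*, 1011*, 1101*
[col 1] -000, -011, -101, 0-00*, 0-10*, 0-11*, 00-0*, 001-*, 01-0*, 01-1*, 010-*, 011-*, 1-01, 10-1, 100-
[col 2] 0--0, 0-1-, 01--
Prime implicants: -000, -011, -101, 0--0, 0-1-, 01--, 1-01, 10-1, 100-
PI chart (minterm → PIs covering it):
  0 | -000,0--0
  2 | 0--0,0-1-
  3 | -011,0-1-
  4 | 0--0,01--
  5 | -101,01--
  8 | -000,100-
  9 | 1-01,10-1,100-
  11 | -011,10-1
(no essential prime implicants)

NO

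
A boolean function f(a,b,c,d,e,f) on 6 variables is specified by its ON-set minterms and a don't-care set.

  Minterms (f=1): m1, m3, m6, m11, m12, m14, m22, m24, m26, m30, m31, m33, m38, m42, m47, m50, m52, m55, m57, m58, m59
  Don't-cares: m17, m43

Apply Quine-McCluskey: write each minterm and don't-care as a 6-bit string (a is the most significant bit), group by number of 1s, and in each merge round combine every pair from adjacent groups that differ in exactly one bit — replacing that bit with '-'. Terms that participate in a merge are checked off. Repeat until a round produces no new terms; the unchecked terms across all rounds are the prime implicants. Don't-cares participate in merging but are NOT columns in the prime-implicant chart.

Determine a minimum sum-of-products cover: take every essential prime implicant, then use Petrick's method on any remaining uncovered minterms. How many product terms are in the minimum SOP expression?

size-2^0 implicants → 000001(✓)  000011(✓)  000110(✓)  001011(✓)  001100(✓)  001110(✓)  010001(✓)  010110(✓)  011000(✓)  011010(✓)  011110(✓)  011111(✓)  100001(✓)  100110(✓)  101010(✓)  101011(✓)  101111(✓)  110010(✓)  110100  110111  111001(✓)  111010(✓)  111011(✓)
size-2^1 implicants → -00001  -00110  -01011  -11010  0-0001  0-0110(✓)  0-1110(✓)  00-011  00-110(✓)  0000-1  0011-0  01-110(✓)  011-10  0110-0  01111-  1-1010(✓)  1-1011(✓)  101-11  10101-(✓)  11-010  1110-1  11101-(✓)
size-2^2 implicants → 0--110  1-101-
Unchecked terms (primes): -00001, -00110, -01011, -11010, 0--110, 0-0001, 00-011, 0000-1, 0011-0, 011-10, 0110-0, 01111-, 1-101-, 101-11, 11-010, 110100, 110111, 1110-1
Minterm coverage:
  m1 ⊆ -00001,0-0001,0000-1
  m3 ⊆ 00-011,0000-1
  m6 ⊆ -00110,0--110
  m11 ⊆ -01011,00-011
  m12 ⊆ 0011-0 [E]
  m14 ⊆ 0--110,0011-0
  m22 ⊆ 0--110 [E]
  m24 ⊆ 0110-0 [E]
  m26 ⊆ -11010,011-10,0110-0
  m30 ⊆ 0--110,011-10,01111-
  m31 ⊆ 01111- [E]
  m33 ⊆ -00001 [E]
  m38 ⊆ -00110 [E]
  m42 ⊆ 1-101- [E]
  m47 ⊆ 101-11 [E]
  m50 ⊆ 11-010 [E]
  m52 ⊆ 110100 [E]
  m55 ⊆ 110111 [E]
  m57 ⊆ 1110-1 [E]
  m58 ⊆ -11010,1-101-,11-010
  m59 ⊆ 1-101-,1110-1
E = {-00001, -00110, 0--110, 0011-0, 0110-0, 01111-, 1-101-, 101-11, 11-010, 110100, 110111, 1110-1}
Petrick residual → 00-011
Cover = b'c'd'e'f + b'c'def' + a'def' + a'b'd'ef + a'b'cdf' + a'bcd'f' + a'bcde + acd'e + ab'cef + abd'ef' + abc'de'f' + abc'def + abcd'f  |cover|=13

13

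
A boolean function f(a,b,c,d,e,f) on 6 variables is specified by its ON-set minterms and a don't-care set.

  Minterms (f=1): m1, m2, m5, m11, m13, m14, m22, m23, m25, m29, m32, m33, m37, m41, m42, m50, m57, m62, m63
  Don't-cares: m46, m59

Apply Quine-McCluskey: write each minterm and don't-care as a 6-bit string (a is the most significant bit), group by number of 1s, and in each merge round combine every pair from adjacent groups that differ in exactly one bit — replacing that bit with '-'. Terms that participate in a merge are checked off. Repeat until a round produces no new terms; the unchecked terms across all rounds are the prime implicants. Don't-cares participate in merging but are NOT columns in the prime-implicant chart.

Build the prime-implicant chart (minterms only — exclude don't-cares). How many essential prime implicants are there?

8

size-2^0 implicants → 000001(✓)  000010  000101(✓)  001011  001101(✓)  001110(✓)  010110(✓)  010111(✓)  011001(✓)  011101(✓)  100000(✓)  100001(✓)  100101(✓)  101001(✓)  101010(✓)  101110(✓)  110010  111001(✓)  111011(✓)  111110(✓)  111111(✓)
size-2^1 implicants → -00001(✓)  -00101(✓)  -01110  -11001  0-1101  00-101  000-01(✓)  01011-  011-01  1-1001  1-1110  10-001  100-01(✓)  10000-  101-10  111-11  1110-1  11111-
size-2^2 implicants → -00-01
Unchecked terms (primes): -00-01, -01110, -11001, 0-1101, 00-101, 000010, 001011, 01011-, 011-01, 1-1001, 1-1110, 10-001, 10000-, 101-10, 110010, 111-11, 1110-1, 11111-
Minterm coverage:
  m1 ⊆ -00-01 [E]
  m2 ⊆ 000010 [E]
  m5 ⊆ -00-01,00-101
  m11 ⊆ 001011 [E]
  m13 ⊆ 0-1101,00-101
  m14 ⊆ -01110 [E]
  m22 ⊆ 01011- [E]
  m23 ⊆ 01011- [E]
  m25 ⊆ -11001,011-01
  m29 ⊆ 0-1101,011-01
  m32 ⊆ 10000- [E]
  m33 ⊆ -00-01,10-001,10000-
  m37 ⊆ -00-01 [E]
  m41 ⊆ 1-1001,10-001
  m42 ⊆ 101-10 [E]
  m50 ⊆ 110010 [E]
  m57 ⊆ -11001,1-1001,1110-1
  m62 ⊆ 1-1110,11111-
  m63 ⊆ 111-11,11111-
E = {-00-01, -01110, 000010, 001011, 01011-, 10000-, 101-10, 110010}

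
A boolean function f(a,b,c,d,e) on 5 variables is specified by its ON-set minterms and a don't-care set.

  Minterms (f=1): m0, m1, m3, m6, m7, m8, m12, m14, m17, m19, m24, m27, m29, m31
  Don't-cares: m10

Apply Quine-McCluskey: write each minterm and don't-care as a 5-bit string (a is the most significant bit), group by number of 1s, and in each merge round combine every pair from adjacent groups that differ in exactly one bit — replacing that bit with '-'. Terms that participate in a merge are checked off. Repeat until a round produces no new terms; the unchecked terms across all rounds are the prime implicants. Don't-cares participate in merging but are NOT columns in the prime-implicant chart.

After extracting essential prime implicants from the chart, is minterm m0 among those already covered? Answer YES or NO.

NO

size-2^0 implicants → 00000(✓)  00001(✓)  00011(✓)  00110(✓)  00111(✓)  01000(✓)  01010(✓)  01100(✓)  01110(✓)  10001(✓)  10011(✓)  11000(✓)  11011(✓)  11101(✓)  11111(✓)
size-2^1 implicants → -0001(✓)  -0011(✓)  -1000  0-000  0-110  00-11  000-1(✓)  0000-  0011-  01-00(✓)  01-10(✓)  010-0(✓)  011-0(✓)  1-011  100-1(✓)  11-11  111-1
size-2^2 implicants → -00-1  01--0
Unchecked terms (primes): -00-1, -1000, 0-000, 0-110, 00-11, 0000-, 0011-, 01--0, 1-011, 11-11, 111-1
Minterm coverage:
  m0 ⊆ 0-000,0000-
  m1 ⊆ -00-1,0000-
  m3 ⊆ -00-1,00-11
  m6 ⊆ 0-110,0011-
  m7 ⊆ 00-11,0011-
  m8 ⊆ -1000,0-000,01--0
  m12 ⊆ 01--0 [E]
  m14 ⊆ 0-110,01--0
  m17 ⊆ -00-1 [E]
  m19 ⊆ -00-1,1-011
  m24 ⊆ -1000 [E]
  m27 ⊆ 1-011,11-11
  m29 ⊆ 111-1 [E]
  m31 ⊆ 11-11,111-1
E = {-00-1, -1000, 01--0, 111-1}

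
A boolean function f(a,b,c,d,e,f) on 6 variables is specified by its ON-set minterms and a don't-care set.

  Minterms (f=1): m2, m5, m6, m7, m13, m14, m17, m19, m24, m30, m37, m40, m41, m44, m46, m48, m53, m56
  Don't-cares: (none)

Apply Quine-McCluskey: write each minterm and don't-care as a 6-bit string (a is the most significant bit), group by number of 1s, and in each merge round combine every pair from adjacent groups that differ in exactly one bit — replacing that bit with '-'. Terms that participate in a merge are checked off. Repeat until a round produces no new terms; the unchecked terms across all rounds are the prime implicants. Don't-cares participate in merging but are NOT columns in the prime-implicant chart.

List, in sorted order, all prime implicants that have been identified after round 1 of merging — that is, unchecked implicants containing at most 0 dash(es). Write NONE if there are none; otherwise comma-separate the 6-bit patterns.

NONE

size-2^0 implicants → 000010(✓)  000101(✓)  000110(✓)  000111(✓)  001101(✓)  001110(✓)  010001(✓)  010011(✓)  011000(✓)  011110(✓)  100101(✓)  101000(✓)  101001(✓)  101100(✓)  101110(✓)  110000(✓)  110101(✓)  111000(✓)
size-2^1 implicants → -00101  -01110  -11000  0-1110  00-101  00-110  000-10  0001-1  00011-  0100-1  1-0101  1-1000  101-00  10100-  1011-0  11-000
Unchecked terms (primes): -00101, -01110, -11000, 0-1110, 00-101, 00-110, 000-10, 0001-1, 00011-, 0100-1, 1-0101, 1-1000, 101-00, 10100-, 1011-0, 11-000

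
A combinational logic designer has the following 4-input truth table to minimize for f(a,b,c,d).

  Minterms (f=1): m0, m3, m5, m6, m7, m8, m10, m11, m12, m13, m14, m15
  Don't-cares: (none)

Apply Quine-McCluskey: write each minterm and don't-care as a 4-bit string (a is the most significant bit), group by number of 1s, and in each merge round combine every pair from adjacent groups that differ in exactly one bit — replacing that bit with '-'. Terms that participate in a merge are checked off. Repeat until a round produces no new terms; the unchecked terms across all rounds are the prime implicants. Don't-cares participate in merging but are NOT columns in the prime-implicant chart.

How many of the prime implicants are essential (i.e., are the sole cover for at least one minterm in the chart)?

Round 0: 0000✓ 0011✓ 0101✓ 0110✓ 0111✓ 1000✓ 1010✓ 1011✓ 1100✓ 1101✓ 1110✓ 1111✓
Round 1: -000 -011✓ -101✓ -110✓ -111✓ 0-11✓ 01-1✓ 011-✓ 1-00✓ 1-10✓ 1-11✓ 10-0✓ 101-✓ 11-0✓ 11-1✓ 110-✓ 111-✓
Round 2: --11 -1-1 -11- 1--0 1-1- 11--
PIs = {--11, -000, -1-1, -11-, 1--0, 1-1-, 11--}
Coverage chart:
  m0: -000 ←essential
  m3: --11 ←essential
  m5: -1-1 ←essential
  m6: -11- ←essential
  m7: --11,-1-1,-11-
  m8: -000,1--0
  m10: 1--0,1-1-
  m11: --11,1-1-
  m12: 1--0,11--
  m13: -1-1,11--
  m14: -11-,1--0,1-1-,11--
  m15: --11,-1-1,-11-,1-1-,11--
Essential: --11, -000, -1-1, -11-

4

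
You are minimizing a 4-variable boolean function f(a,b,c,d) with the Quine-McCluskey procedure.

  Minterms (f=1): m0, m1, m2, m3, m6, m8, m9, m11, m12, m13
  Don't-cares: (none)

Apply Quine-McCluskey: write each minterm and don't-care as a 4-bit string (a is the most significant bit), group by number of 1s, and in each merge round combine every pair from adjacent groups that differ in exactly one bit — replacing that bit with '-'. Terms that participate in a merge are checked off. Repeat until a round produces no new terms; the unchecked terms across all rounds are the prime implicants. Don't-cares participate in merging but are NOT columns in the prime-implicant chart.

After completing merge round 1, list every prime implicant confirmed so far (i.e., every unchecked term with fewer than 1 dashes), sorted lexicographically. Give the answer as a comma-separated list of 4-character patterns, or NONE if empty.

[col 0] 0000*, 0001*, 0010*, 0011*, 0110*, 1000*, 1001*, 1011*, 1100*, 1101*
[col 1] -000*, -001*, -011*, 0-10, 00-0*, 00-1*, 000-*, 001-*, 1-00*, 1-01*, 10-1*, 100-*, 110-*
[col 2] -0-1, -00-, 00--, 1-0-
Prime implicants: -0-1, -00-, 0-10, 00--, 1-0-

NONE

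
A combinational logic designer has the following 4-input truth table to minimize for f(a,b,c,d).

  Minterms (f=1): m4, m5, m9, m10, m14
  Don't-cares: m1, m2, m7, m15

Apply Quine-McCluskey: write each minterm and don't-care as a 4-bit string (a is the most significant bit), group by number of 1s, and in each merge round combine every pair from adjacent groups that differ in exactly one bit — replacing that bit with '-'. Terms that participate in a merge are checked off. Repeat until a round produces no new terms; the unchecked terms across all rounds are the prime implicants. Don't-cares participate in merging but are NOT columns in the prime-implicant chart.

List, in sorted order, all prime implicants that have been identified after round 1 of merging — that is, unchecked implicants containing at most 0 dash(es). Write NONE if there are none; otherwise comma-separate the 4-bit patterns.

NONE

Round 0: 0001✓ 0010✓ 0100✓ 0101✓ 0111✓ 1001✓ 1010✓ 1110✓ 1111✓
Round 1: -001 -010 -111 0-01 01-1 010- 1-10 111-
PIs = {-001, -010, -111, 0-01, 01-1, 010-, 1-10, 111-}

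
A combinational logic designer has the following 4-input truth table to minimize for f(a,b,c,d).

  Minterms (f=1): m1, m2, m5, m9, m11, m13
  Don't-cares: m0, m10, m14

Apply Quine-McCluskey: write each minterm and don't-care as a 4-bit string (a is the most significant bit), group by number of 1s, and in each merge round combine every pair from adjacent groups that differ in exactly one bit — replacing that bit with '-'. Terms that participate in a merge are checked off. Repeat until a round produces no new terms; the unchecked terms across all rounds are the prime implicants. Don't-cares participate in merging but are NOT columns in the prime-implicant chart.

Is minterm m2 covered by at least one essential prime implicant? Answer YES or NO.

[col 0] 0000*, 0001*, 0010*, 0101*, 1001*, 1010*, 1011*, 1101*, 1110*
[col 1] -001*, -010, -101*, 0-01*, 00-0, 000-, 1-01*, 1-10, 10-1, 101-
[col 2] --01
Prime implicants: --01, -010, 00-0, 000-, 1-10, 10-1, 101-
PI chart (minterm → PIs covering it):
  1 | --01,000-
  2 | -010,00-0
  5 | --01  (sole → essential)
  9 | --01,10-1
  11 | 10-1,101-
  13 | --01  (sole → essential)
Essential prime implicants: --01

NO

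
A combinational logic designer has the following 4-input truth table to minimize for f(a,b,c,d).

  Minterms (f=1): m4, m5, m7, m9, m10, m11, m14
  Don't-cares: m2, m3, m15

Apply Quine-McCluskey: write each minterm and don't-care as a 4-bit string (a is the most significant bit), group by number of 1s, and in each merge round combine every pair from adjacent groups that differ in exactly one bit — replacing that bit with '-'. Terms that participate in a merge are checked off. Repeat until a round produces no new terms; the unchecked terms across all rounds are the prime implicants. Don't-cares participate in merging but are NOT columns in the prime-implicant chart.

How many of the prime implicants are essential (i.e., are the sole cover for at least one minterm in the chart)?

size-2^0 implicants → 0010(✓)  0011(✓)  0100(✓)  0101(✓)  0111(✓)  1001(✓)  1010(✓)  1011(✓)  1110(✓)  1111(✓)
size-2^1 implicants → -010(✓)  -011(✓)  -111(✓)  0-11(✓)  001-(✓)  01-1  010-  1-10(✓)  1-11(✓)  10-1  101-(✓)  111-(✓)
size-2^2 implicants → --11  -01-  1-1-
Unchecked terms (primes): --11, -01-, 01-1, 010-, 1-1-, 10-1
Minterm coverage:
  m4 ⊆ 010- [E]
  m5 ⊆ 01-1,010-
  m7 ⊆ --11,01-1
  m9 ⊆ 10-1 [E]
  m10 ⊆ -01-,1-1-
  m11 ⊆ --11,-01-,1-1-,10-1
  m14 ⊆ 1-1- [E]
E = {010-, 1-1-, 10-1}

3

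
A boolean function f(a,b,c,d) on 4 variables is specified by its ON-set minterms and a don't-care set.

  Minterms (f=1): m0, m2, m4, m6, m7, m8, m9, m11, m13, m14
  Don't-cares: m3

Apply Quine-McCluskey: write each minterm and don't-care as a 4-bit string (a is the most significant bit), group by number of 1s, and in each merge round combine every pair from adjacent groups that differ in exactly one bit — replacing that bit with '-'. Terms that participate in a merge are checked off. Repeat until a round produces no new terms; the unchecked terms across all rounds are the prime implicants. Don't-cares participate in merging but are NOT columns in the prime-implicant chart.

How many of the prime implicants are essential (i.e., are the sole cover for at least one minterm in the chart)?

4

Round 0: 0000✓ 0010✓ 0011✓ 0100✓ 0110✓ 0111✓ 1000✓ 1001✓ 1011✓ 1101✓ 1110✓
Round 1: -000 -011 -110 0-00✓ 0-10✓ 0-11✓ 00-0✓ 001-✓ 01-0✓ 011-✓ 1-01 10-1 100-
Round 2: 0--0 0-1-
PIs = {-000, -011, -110, 0--0, 0-1-, 1-01, 10-1, 100-}
Coverage chart:
  m0: -000,0--0
  m2: 0--0,0-1-
  m4: 0--0 ←essential
  m6: -110,0--0,0-1-
  m7: 0-1- ←essential
  m8: -000,100-
  m9: 1-01,10-1,100-
  m11: -011,10-1
  m13: 1-01 ←essential
  m14: -110 ←essential
Essential: -110, 0--0, 0-1-, 1-01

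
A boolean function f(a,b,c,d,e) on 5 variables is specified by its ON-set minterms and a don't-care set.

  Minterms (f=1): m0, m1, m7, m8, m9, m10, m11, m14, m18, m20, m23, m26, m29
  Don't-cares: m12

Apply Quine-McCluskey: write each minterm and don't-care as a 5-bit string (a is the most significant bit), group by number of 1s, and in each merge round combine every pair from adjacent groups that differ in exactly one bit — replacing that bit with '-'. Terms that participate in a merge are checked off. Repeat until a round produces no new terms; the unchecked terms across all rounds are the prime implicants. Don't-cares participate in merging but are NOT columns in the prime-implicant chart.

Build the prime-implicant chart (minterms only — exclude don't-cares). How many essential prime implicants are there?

size-2^0 implicants → 00000(✓)  00001(✓)  00111(✓)  01000(✓)  01001(✓)  01010(✓)  01011(✓)  01100(✓)  01110(✓)  10010(✓)  10100  10111(✓)  11010(✓)  11101
size-2^1 implicants → -0111  -1010  0-000(✓)  0-001(✓)  0000-(✓)  01-00(✓)  01-10(✓)  010-0(✓)  010-1(✓)  0100-(✓)  0101-(✓)  011-0(✓)  1-010
size-2^2 implicants → 0-00-  01--0  010--
Unchecked terms (primes): -0111, -1010, 0-00-, 01--0, 010--, 1-010, 10100, 11101
Minterm coverage:
  m0 ⊆ 0-00- [E]
  m1 ⊆ 0-00- [E]
  m7 ⊆ -0111 [E]
  m8 ⊆ 0-00-,01--0,010--
  m9 ⊆ 0-00-,010--
  m10 ⊆ -1010,01--0,010--
  m11 ⊆ 010-- [E]
  m14 ⊆ 01--0 [E]
  m18 ⊆ 1-010 [E]
  m20 ⊆ 10100 [E]
  m23 ⊆ -0111 [E]
  m26 ⊆ -1010,1-010
  m29 ⊆ 11101 [E]
E = {-0111, 0-00-, 01--0, 010--, 1-010, 10100, 11101}

7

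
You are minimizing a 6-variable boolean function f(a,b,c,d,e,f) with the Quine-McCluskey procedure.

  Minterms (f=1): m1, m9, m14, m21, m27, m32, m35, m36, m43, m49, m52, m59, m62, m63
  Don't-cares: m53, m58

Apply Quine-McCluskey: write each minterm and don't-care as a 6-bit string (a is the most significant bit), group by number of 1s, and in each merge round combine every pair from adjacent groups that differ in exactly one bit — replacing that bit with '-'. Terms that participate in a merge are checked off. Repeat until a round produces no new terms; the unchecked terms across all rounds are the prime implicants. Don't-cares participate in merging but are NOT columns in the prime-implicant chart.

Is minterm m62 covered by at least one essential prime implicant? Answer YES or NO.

YES

size-2^0 implicants → 000001(✓)  001001(✓)  001110  010101(✓)  011011(✓)  100000(✓)  100011(✓)  100100(✓)  101011(✓)  110001(✓)  110100(✓)  110101(✓)  111010(✓)  111011(✓)  111110(✓)  111111(✓)
size-2^1 implicants → -10101  -11011  00-001  1-0100  1-1011  10-011  100-00  110-01  11010-  111-10(✓)  111-11(✓)  11101-(✓)  11111-(✓)
size-2^2 implicants → 111-1-
Unchecked terms (primes): -10101, -11011, 00-001, 001110, 1-0100, 1-1011, 10-011, 100-00, 110-01, 11010-, 111-1-
Minterm coverage:
  m1 ⊆ 00-001 [E]
  m9 ⊆ 00-001 [E]
  m14 ⊆ 001110 [E]
  m21 ⊆ -10101 [E]
  m27 ⊆ -11011 [E]
  m32 ⊆ 100-00 [E]
  m35 ⊆ 10-011 [E]
  m36 ⊆ 1-0100,100-00
  m43 ⊆ 1-1011,10-011
  m49 ⊆ 110-01 [E]
  m52 ⊆ 1-0100,11010-
  m59 ⊆ -11011,1-1011,111-1-
  m62 ⊆ 111-1- [E]
  m63 ⊆ 111-1- [E]
E = {-10101, -11011, 00-001, 001110, 10-011, 100-00, 110-01, 111-1-}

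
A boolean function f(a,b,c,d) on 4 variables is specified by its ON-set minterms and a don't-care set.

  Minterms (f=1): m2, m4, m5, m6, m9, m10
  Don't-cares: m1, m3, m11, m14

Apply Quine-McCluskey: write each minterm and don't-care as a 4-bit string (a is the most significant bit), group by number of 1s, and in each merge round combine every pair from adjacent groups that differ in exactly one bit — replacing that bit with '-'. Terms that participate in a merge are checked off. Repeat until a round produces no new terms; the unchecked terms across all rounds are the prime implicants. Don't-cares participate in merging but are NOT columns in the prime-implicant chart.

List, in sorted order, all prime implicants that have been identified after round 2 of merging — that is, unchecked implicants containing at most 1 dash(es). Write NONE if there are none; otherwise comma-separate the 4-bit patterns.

size-2^0 implicants → 0001(✓)  0010(✓)  0011(✓)  0100(✓)  0101(✓)  0110(✓)  1001(✓)  1010(✓)  1011(✓)  1110(✓)
size-2^1 implicants → -001(✓)  -010(✓)  -011(✓)  -110(✓)  0-01  0-10(✓)  00-1(✓)  001-(✓)  01-0  010-  1-10(✓)  10-1(✓)  101-(✓)
size-2^2 implicants → --10  -0-1  -01-
Unchecked terms (primes): --10, -0-1, -01-, 0-01, 01-0, 010-

0-01, 01-0, 010-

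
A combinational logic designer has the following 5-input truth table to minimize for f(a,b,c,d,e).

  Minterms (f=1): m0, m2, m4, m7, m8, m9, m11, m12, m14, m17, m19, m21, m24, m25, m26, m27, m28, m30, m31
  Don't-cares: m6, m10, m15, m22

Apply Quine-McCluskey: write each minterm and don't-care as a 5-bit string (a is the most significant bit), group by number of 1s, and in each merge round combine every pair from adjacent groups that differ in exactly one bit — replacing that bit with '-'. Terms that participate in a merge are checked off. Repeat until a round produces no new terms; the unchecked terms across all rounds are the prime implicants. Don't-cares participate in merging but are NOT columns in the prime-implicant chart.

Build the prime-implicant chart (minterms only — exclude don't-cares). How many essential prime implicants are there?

size-2^0 implicants → 00000(✓)  00010(✓)  00100(✓)  00110(✓)  00111(✓)  01000(✓)  01001(✓)  01010(✓)  01011(✓)  01100(✓)  01110(✓)  01111(✓)  10001(✓)  10011(✓)  10101(✓)  10110(✓)  11000(✓)  11001(✓)  11010(✓)  11011(✓)  11100(✓)  11110(✓)  11111(✓)
size-2^1 implicants → -0110(✓)  -1000(✓)  -1001(✓)  -1010(✓)  -1011(✓)  -1100(✓)  -1110(✓)  -1111(✓)  0-000(✓)  0-010(✓)  0-100(✓)  0-110(✓)  0-111(✓)  00-00(✓)  00-10(✓)  000-0(✓)  001-0(✓)  0011-(✓)  01-00(✓)  01-10(✓)  01-11(✓)  010-0(✓)  010-1(✓)  0100-(✓)  0101-(✓)  011-0(✓)  0111-(✓)  1-001(✓)  1-011(✓)  1-110(✓)  10-01  100-1(✓)  11-00(✓)  11-10(✓)  11-11(✓)  110-0(✓)  110-1(✓)  1100-(✓)  1101-(✓)  111-0(✓)  1111-(✓)
size-2^2 implicants → --110  -1-00(✓)  -1-10(✓)  -1-11(✓)  -10-0(✓)  -10-1(✓)  -100-(✓)  -101-(✓)  -11-0(✓)  -111-(✓)  0--00(✓)  0--10(✓)  0-0-0(✓)  0-1-0(✓)  0-11-  00--0(✓)  01--0(✓)  01-1-(✓)  010--(✓)  1-0-1  11--0(✓)  11-1-(✓)  110--(✓)
size-2^3 implicants → -1--0  -1-1-  -10--  0---0
Unchecked terms (primes): --110, -1--0, -1-1-, -10--, 0---0, 0-11-, 1-0-1, 10-01
Minterm coverage:
  m0 ⊆ 0---0 [E]
  m2 ⊆ 0---0 [E]
  m4 ⊆ 0---0 [E]
  m7 ⊆ 0-11- [E]
  m8 ⊆ -1--0,-10--,0---0
  m9 ⊆ -10-- [E]
  m11 ⊆ -1-1-,-10--
  m12 ⊆ -1--0,0---0
  m14 ⊆ --110,-1--0,-1-1-,0---0,0-11-
  m17 ⊆ 1-0-1,10-01
  m19 ⊆ 1-0-1 [E]
  m21 ⊆ 10-01 [E]
  m24 ⊆ -1--0,-10--
  m25 ⊆ -10--,1-0-1
  m26 ⊆ -1--0,-1-1-,-10--
  m27 ⊆ -1-1-,-10--,1-0-1
  m28 ⊆ -1--0 [E]
  m30 ⊆ --110,-1--0,-1-1-
  m31 ⊆ -1-1- [E]
E = {-1--0, -1-1-, -10--, 0---0, 0-11-, 1-0-1, 10-01}

7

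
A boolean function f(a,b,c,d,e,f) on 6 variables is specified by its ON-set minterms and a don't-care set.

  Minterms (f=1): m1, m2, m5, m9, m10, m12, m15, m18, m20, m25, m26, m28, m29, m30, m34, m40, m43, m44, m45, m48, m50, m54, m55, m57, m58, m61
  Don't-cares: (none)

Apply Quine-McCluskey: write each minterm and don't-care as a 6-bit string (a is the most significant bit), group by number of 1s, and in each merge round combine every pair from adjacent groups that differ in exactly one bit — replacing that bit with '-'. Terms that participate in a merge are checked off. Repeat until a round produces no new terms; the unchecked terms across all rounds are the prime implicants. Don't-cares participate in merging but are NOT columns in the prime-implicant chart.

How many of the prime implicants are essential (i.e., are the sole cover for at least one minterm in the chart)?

[col 0] 000001*, 000010*, 000101*, 001001*, 001010*, 001100*, 001111, 010010*, 010100*, 011001*, 011010*, 011100*, 011101*, 011110*, 100010*, 101000*, 101011, 101100*, 101101*, 110000*, 110010*, 110110*, 110111*, 111001*, 111010*, 111101*
[col 1] -00010*, -01100, -10010*, -11001*, -11010*, -11101*, 0-0010*, 0-1001, 0-1010*, 0-1100, 00-001, 00-010*, 000-01, 01-010*, 01-100, 011-01*, 011-10, 0111-0, 01110-, 1-0010*, 1-1101, 101-00, 10110-, 11-010*, 110-10, 1100-0, 11011-, 111-01*
[col 2] --0010, -1-010, -11-01, 0--010
Prime implicants: --0010, -01100, -1-010, -11-01, 0--010, 0-1001, 0-1100, 00-001, 000-01, 001111, 01-100, 011-10, 0111-0, 01110-, 1-1101, 101-00, 101011, 10110-, 110-10, 1100-0, 11011-
PI chart (minterm → PIs covering it):
  1 | 00-001,000-01
  2 | --0010,0--010
  5 | 000-01  (sole → essential)
  9 | 0-1001,00-001
  10 | 0--010  (sole → essential)
  12 | -01100,0-1100
  15 | 001111  (sole → essential)
  18 | --0010,-1-010,0--010
  20 | 01-100  (sole → essential)
  25 | -11-01,0-1001
  26 | -1-010,0--010,011-10
  28 | 0-1100,01-100,0111-0,01110-
  29 | -11-01,01110-
  30 | 011-10,0111-0
  34 | --0010  (sole → essential)
  40 | 101-00  (sole → essential)
  43 | 101011  (sole → essential)
  44 | -01100,101-00,10110-
  45 | 1-1101,10110-
  48 | 1100-0  (sole → essential)
  50 | --0010,-1-010,110-10,1100-0
  54 | 110-10,11011-
  55 | 11011-  (sole → essential)
  57 | -11-01  (sole → essential)
  58 | -1-010  (sole → essential)
  61 | -11-01,1-1101
Essential prime implicants: --0010, -1-010, -11-01, 0--010, 000-01, 001111, 01-100, 101-00, 101011, 1100-0, 11011-

11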